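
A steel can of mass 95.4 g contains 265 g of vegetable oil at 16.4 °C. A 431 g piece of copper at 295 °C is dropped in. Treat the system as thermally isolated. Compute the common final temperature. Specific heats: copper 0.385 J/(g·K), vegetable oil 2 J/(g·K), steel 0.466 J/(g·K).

T_f ≈ 78.8 °C

Conservation of energy gives ΣQ = 0:
431×0.385×(T − 295) + 265×2×(T − 16.4) + 95.4×0.466×(T − 16.4) = 0
(165.94 + 530 + 44.46) T = 165.94×295 + 530×16.4 + 44.46×16.4
T ≈ 78.84 °C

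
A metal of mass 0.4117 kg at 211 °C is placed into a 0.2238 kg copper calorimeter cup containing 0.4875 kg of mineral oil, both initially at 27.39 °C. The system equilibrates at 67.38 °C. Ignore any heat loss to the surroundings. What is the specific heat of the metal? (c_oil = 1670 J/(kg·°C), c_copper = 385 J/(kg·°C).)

Taking heat into each body as positive, Σ m c ΔT = 0:
0.4117·c·(67.38 − 211) + 0.4875·1670·(67.38 − 27.39) + 0.2238·385·(67.38 − 27.39) = 0
-59.13 c = -36003
c = -36003/-59.13 ≈ 608.9 J/(kg·°C)

c ≈ 609 J/(kg·°C)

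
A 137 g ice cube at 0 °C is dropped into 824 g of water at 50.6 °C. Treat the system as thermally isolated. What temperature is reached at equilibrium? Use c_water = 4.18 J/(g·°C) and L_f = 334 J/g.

Setting the total heat transfer to zero:
fusion: m_ice L_f = 137×334 = 45758
  meltwater 0→T: 137×4.18×T = 572.66 T
  water cools: 824×4.18×(T − 50.6) = 3444.3(T − 50.6)
4017 T = 174283 − 45758 = 128525
T ≈ 32.00 °C (positive, so assuming full melt was valid).

T_f ≈ 32.0 °C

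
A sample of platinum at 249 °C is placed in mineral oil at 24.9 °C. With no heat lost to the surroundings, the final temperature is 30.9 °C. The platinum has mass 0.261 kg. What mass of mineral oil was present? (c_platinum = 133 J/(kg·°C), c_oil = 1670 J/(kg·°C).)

Setting the total heat transfer to zero:
0.261×133×(30.9 − 249) + m×1670×(30.9 − 24.9) = 0
10020 m = 7570.9
m = 7570.9/10020 ≈ 0.7556 kg

m ≈ 0.756 kg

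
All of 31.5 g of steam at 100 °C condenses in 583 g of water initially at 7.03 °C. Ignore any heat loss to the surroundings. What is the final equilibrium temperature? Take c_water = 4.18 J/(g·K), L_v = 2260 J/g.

T_f ≈ 39.5 °C

Heat gained plus heat lost sum to zero:
condense steam: −31.5·2260 = −71190; condensate cools 100→T: 31.5·4.18·(T − 100) = 131.67(T − 100); water warms: 583·4.18·(T − 7.03) = 2436.9(T − 7.03)
2568.6 T = 71190 + 13167 + 17132 = 101489
T ≈ 39.51 °C, under the boiling point, so the assumption holds.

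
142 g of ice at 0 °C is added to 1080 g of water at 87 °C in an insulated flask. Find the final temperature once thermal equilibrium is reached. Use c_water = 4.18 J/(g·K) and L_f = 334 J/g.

T_f ≈ 67.6 °C

Net heat exchanged in the isolated system is zero:
fusion: m_ice L_f = 142×334 = 47428; warm the meltwater: 593.56 T; water cools: 1080×4.18×(T − 87) = 4514.4(T − 87)
5108 T = 392753 − 47428 = 345325
T ≈ 67.61 °C — above 0 °C, consistent with complete melting.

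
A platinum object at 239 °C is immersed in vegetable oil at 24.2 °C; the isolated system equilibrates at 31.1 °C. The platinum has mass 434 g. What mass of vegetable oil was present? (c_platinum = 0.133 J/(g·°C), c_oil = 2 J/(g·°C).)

m ≈ 870 g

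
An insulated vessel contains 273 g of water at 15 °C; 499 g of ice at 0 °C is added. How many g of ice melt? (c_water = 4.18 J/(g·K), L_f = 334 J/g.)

Water can give up m c ΔT = 273×4.18×15 = 17117 J before reaching 0 °C.
Fully melting the ice requires m_ice L_f = 499×334 = 166666 J.
That's not enough to melt it all — equilibrium is at 0 °C with ice remaining.
m_melt = 17117 / L_f = 51.25 g.

m_melted ≈ 51.2 g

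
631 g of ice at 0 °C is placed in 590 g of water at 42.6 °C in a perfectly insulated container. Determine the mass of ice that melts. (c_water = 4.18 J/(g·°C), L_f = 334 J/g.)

Cooling the water to 0 °C releases 590·4.18·42.6 = 105060 J.
Melting all 631 g of ice would need 631·334 = 210754 J.
Since 105060 < 210754 J, not all the ice melts; equilibrium is at 0 °C.
Mass melted = 105060/334 ≈ 314.6 g.

m_melted ≈ 315 g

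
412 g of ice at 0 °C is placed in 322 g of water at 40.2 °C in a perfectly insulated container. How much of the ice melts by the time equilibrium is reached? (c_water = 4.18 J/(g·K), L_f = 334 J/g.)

m_melted ≈ 162 g

Heat available from the water dropping to 0 °C: 322·4.18·40.2 = 54108 J.
To melt every bit of ice: 412·334 = 137608 J.
Since 54108 < 137608 J, not all the ice melts; equilibrium is at 0 °C.
m_melt = 54108 / L_f = 162 g.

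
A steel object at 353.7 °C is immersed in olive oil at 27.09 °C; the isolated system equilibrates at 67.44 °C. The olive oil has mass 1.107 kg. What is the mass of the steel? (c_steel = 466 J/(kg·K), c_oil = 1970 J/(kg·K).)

m ≈ 0.66 kg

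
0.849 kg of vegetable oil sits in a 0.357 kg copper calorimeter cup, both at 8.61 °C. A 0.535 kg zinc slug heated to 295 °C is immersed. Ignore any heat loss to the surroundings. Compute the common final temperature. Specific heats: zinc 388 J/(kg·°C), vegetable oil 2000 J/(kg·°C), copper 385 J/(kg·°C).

T_f ≈ 37.7 °C

Conservation of energy gives ΣQ = 0:
0.535*388*(T − 295) + 0.849*2000*(T − 8.61) + 0.357*385*(T − 8.61) = 0
207.58(T − 295) + 1698(T − 8.61) + 137.44(T − 8.61) = 0
(207.58 + 1698 + 137.44) T = 207.58*295 + 1698*8.61 + 137.44*8.61
T = 77039/2043 ≈ 37.71 °C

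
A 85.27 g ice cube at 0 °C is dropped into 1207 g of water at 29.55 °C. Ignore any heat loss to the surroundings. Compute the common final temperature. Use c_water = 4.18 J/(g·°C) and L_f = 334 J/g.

Sum of m c ΔT and latent-heat terms is zero:
melt ice: 85.27×334 = 28480
  meltwater 0→T: 85.27×4.18×T = 356.43 T
  water: 5045.3(T − 29.55)
5401.7 T = 149087 − 28480 = 120607
T ≈ 22.33 °C (positive, so assuming full melt was valid).

T_f ≈ 22.3 °C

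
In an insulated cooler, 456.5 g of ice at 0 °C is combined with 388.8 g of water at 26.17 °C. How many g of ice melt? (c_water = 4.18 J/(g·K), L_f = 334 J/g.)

Cooling the water to 0 °C releases 388.8×4.18×26.17 = 42531 J.
Fully melting the ice requires m_ice L_f = 456.5×334 = 152471 J.
Since 42531 < 152471 J, not all the ice melts; equilibrium is at 0 °C.
Mass melted = 42531/334 ≈ 127.3 g.

m_melted ≈ 127 g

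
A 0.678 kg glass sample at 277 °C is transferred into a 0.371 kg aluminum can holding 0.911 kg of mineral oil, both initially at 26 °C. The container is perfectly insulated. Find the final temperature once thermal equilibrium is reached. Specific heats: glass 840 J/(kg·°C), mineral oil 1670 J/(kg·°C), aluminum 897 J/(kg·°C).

T_f ≈ 85.0 °C

Heat gained plus heat lost sum to zero:
0.678*840*(T − 277) + 0.911*1670*(T − 26) + 0.371*897*(T − 26) = 0
(569.52 + 1521.4 + 332.79) T = 569.52*277 + 1521.4*26 + 332.79*26
T = 205965 / 2423.7 = 85 °C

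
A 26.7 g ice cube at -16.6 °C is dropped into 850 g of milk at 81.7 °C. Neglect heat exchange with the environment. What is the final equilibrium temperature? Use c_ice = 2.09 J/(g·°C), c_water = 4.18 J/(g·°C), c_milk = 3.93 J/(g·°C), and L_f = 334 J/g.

T_f ≈ 76.2 °C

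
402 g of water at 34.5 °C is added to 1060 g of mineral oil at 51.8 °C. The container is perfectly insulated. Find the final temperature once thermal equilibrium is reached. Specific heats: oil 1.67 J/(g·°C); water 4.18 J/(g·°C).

T_f ≈ 43.4 °C

With ΣQ=0 the equilibrium temperature is the m·c-weighted mean:
T_f = (1770.2×51.8 + 1680.4×34.5) / (1770.2 + 1680.4)
    = 149669 / 3450.6 ≈ 43.38 °C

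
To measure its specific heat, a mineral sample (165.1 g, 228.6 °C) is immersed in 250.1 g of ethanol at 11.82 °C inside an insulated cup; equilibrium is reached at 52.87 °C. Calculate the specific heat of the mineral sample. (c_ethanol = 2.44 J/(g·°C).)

c ≈ 0.863 J/(g·°C)

Heat lost by the mineral sample = heat gained by the ethanol:
165.1·c·(228.6 − 52.87) = 250.1·2.44·(52.87 − 11.82)
29013 c = 25051  ⇒  c ≈ 0.8634 J/(g·°C)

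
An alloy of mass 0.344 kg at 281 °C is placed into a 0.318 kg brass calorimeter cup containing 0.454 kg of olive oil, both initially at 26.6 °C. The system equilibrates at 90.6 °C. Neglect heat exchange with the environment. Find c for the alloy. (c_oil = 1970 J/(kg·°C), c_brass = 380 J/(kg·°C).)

c ≈ 992 J/(kg·°C)

Energy conservation, ΣQ = 0:
0.344·c·(90.6 − 281) + 0.454·1970·(90.6 − 26.6) + 0.318·380·(90.6 − 26.6) = 0
-65.5 c = -64974
c = -64974/-65.5 ≈ 992 J/(kg·°C)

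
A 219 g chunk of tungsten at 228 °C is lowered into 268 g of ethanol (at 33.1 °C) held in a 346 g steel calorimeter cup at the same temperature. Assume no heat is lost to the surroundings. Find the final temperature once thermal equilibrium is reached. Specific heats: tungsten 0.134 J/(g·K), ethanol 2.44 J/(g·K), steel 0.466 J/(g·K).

T_f ≈ 39.9 °C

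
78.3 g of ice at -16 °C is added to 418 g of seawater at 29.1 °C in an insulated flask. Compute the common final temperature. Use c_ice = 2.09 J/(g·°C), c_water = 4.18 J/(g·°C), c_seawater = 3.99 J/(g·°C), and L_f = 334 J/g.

T_f ≈ 9.9 °C

Energy balance with sensible and latent terms:
ice -16→0 °C: 78.3×2.09×16 = 2618.4; latent heat to melt: 78.3×334 = 26152; meltwater 0→T: 78.3×4.18×T = 327.29 T; seawater cools: 418×3.99×(T − 29.1) = 1667.8(T − 29.1)
1995.1 T = 48534 − 28771 = 19763
T ≈ 9.91 °C — above 0 °C, consistent with complete melting.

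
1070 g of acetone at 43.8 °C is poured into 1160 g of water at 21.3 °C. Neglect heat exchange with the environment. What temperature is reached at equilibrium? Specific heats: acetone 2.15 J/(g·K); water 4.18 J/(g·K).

T_f ≈ 28.5 °C

Heat lost by the acetone equals heat gained by the water:
1070*2.15*(43.8 − T) = 1160*4.18*(T − 21.3)
2300.5(43.8 − T) = 4848.8(T − 21.3)
7149.3 T = 204041  ⇒  T ≈ 28.54 °C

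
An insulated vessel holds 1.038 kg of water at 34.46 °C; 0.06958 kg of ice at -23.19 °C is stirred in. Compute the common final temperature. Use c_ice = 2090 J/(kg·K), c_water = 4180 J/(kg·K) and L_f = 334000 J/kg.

T_f ≈ 26.5 °C

Let T be the final temperature. ΣQ_i = 0:
ice -23.19→0 °C: 0.06958·2090·23.19 = 3372.3
  fusion: m_ice L_f = 0.06958·334000 = 23240
  meltwater 0→T: 0.06958·4180·T = 290.84 T
  water cools: 1.038·4180·(T − 34.46) = 4338.8(T − 34.46)
4629.7 T = 149516 − 26612 = 122904
T ≈ 26.55 °C (positive, so assuming full melt was valid).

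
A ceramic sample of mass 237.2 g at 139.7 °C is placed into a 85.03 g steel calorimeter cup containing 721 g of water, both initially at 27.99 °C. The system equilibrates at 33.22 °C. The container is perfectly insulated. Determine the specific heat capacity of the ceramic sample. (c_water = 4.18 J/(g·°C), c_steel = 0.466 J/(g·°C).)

c ≈ 0.632 J/(g·°C)

Net heat exchanged in the isolated system is zero:
237.2×c×(33.22 − 139.7) + 721×4.18×(33.22 − 27.99) + 85.03×0.466×(33.22 − 27.99) = 0
-25257 c = -15969
c = -15969/-25257 ≈ 0.6323 J/(g·°C)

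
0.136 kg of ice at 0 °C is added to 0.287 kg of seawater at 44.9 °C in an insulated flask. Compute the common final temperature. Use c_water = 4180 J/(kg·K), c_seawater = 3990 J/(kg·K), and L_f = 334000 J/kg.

Sum of m c ΔT and latent-heat terms is zero:
fusion: m_ice L_f = 0.136×334000 = 45424; meltwater 0→T: 0.136×4180×T = 568.48 T; seawater: 1145.1(T − 44.9)
1713.6 T = 51416 − 45424 = 5992.3
T ≈ 3.50 °C — above 0 °C, consistent with complete melting.

T_f ≈ 3.5 °C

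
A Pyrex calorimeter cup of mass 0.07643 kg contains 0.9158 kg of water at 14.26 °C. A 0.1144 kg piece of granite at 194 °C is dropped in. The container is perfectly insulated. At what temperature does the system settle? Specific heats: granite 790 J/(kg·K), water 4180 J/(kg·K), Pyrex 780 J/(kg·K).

T_f ≈ 18.3 °C

Energy conservation, ΣQ = 0:
0.1144·790·(T − 194) + 0.9158·4180·(T − 14.26) + 0.07643·780·(T − 14.26) = 0
90.38(T − 194) + 3828(T − 14.26) + 59.62(T − 14.26) = 0
(90.38 + 3828 + 59.62) T = 90.38·194 + 3828·14.26 + 59.62·14.26
T = 72971/3978 ≈ 18.34 °C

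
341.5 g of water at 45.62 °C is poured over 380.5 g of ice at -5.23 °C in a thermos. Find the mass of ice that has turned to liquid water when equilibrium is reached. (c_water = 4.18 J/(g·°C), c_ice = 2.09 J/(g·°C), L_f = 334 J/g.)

m_melted ≈ 183 g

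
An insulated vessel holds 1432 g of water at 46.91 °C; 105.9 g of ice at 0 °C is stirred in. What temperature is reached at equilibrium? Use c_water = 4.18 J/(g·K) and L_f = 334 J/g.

T_f ≈ 38.2 °C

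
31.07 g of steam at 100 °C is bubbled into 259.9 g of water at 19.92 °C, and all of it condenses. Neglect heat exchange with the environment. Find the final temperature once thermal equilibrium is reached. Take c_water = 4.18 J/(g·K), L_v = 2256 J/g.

Net heat exchanged in the isolated system is zero:
steam→water at 100 °C releases m L_v = 31.07·2256 = 70094
  condensate cools 100→T: 31.07·4.18·(T − 100) = 129.87(T − 100)
  water warms: 259.9·4.18·(T − 19.92) = 1086.4(T − 19.92)
1216.3 T = 70094 + 12987 + 21641 = 104722
T ≈ 86.10 °C, under the boiling point, so the assumption holds.

T_f ≈ 86.1 °C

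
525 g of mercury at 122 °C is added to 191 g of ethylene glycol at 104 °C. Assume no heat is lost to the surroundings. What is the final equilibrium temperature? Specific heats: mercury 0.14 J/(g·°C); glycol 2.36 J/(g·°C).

Let T be the final temperature. ΣQ_i = 0:
525*0.14*(T − 122) + 191*2.36*(T − 104) = 0
73.5(T − 122) + 450.76(T − 104) = 0
524.26 T = 55846
T = 55846/524.26 ≈ 106.52 °C

T_f ≈ 106.5 °C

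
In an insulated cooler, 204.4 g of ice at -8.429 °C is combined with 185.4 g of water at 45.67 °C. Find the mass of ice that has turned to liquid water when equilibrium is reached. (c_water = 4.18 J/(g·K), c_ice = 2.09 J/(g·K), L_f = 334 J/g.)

Cooling the water to 0 °C releases 185.4×4.18×45.67 = 35393 J.
Warming the ice to 0 °C takes 204.4×2.09×8.429 = 3600.8 J, leaving 31792 J for melting.
To melt every bit of ice: 204.4×334 = 68270 J.
Since 31792 < 68270 J, not all the ice melts; equilibrium is at 0 °C.
m_melted×334 = 31792  ⇒  m_melted ≈ 95.19 g.

m_melted ≈ 95.2 g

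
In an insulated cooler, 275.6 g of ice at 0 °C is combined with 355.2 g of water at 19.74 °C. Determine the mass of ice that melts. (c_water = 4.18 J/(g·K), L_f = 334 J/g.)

Cooling the water to 0 °C releases 355.2×4.18×19.74 = 29309 J.
Fully melting the ice requires m_ice L_f = 275.6×334 = 92050 J.
That's not enough to melt it all — equilibrium is at 0 °C with ice remaining.
m_melt = 29309 / L_f = 87.75 g.

m_melted ≈ 87.8 g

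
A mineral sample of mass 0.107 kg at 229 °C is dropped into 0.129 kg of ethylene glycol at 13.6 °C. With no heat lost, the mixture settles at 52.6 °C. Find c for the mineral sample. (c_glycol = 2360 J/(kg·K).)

c ≈ 629 J/(kg·K)

Setting the total heat transfer to zero:
0.107×c×(52.6 − 229) + 0.129×2360×(52.6 − 13.6) = 0
-18.87 c = -11873
c = -11873/-18.87 ≈ 629 J/(kg·K)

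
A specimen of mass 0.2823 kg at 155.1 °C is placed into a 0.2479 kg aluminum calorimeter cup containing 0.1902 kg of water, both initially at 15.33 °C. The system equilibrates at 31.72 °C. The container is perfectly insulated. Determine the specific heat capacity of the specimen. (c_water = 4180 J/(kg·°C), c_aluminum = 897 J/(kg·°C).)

Net heat exchanged in the isolated system is zero:
0.2823×c×(31.72 − 155.1) + 0.1902×4180×(31.72 − 15.33) + 0.2479×897×(31.72 − 15.33) = 0
-34.83 c = -16675
c = -16675/-34.83 ≈ 478.8 J/(kg·°C)

c ≈ 479 J/(kg·°C)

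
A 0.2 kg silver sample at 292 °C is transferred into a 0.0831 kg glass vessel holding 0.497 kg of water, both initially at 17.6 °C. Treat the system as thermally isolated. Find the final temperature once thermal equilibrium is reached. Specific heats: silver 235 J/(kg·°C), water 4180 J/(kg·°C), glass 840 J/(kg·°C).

T_f ≈ 23.5 °C

Energy conservation, ΣQ = 0:
0.2*235*(T − 292) + 0.497*4180*(T − 17.6) + 0.0831*840*(T − 17.6) = 0
47(T − 292) + 2077.5(T − 17.6) + 69.8(T − 17.6) = 0
(47 + 2077.5 + 69.8) T = 47*292 + 2077.5*17.6 + 69.8*17.6
T ≈ 23.48 °C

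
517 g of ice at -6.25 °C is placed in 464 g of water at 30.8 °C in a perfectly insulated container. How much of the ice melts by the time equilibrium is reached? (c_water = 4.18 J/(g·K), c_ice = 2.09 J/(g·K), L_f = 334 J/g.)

m_melted ≈ 159 g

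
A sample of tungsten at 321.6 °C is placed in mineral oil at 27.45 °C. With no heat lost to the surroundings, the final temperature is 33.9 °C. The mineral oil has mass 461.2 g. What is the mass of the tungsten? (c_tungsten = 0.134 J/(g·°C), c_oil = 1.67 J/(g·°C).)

m ≈ 129 g

|Q_tungsten| = |Q_oil|:
m×0.134×(321.6 − 33.9) = 461.2×1.67×(33.9 − 27.45)
38.55 m = 4967.8  ⇒  m ≈ 128.9 g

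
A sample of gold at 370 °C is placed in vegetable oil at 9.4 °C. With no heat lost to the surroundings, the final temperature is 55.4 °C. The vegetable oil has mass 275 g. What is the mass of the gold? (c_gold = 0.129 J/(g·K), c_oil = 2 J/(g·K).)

|Q_gold| = |Q_oil|:
m·0.129·(370 − 55.4) = 275·2·(55.4 − 9.4)
40.58 m = 25300  ⇒  m ≈ 623.4 g

m ≈ 623 g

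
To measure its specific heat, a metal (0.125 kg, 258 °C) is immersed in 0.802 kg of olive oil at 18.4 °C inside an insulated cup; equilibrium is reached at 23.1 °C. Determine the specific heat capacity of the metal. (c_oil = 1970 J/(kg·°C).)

Energy conservation, ΣQ = 0:
0.125×c×(23.1 − 258) + 0.802×1970×(23.1 − 18.4) = 0
-29.36 c = -7425.7
c = -7425.7/-29.36 ≈ 252.9 J/(kg·°C)

c ≈ 253 J/(kg·°C)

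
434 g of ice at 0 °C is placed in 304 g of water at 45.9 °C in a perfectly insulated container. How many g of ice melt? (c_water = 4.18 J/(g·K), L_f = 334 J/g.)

Water can give up m c ΔT = 304·4.18·45.9 = 58326 J before reaching 0 °C.
Fully melting the ice requires m_ice L_f = 434·334 = 144956 J.
That's not enough to melt it all — equilibrium is at 0 °C with ice remaining.
m_melt = 58326 / L_f = 174.6 g.

m_melted ≈ 175 g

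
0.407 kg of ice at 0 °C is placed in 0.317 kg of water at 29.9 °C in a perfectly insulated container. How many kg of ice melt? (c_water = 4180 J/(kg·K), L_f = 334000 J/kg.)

Water can give up m c ΔT = 0.317×4180×29.9 = 39619 J before reaching 0 °C.
Melting all 0.407 kg of ice would need 0.407×334000 = 135938 J.
Since 39619 < 135938 J, not all the ice melts; equilibrium is at 0 °C.
m_melt = 39619 / L_f = 0.1186 kg.

m_melted ≈ 0.119 kg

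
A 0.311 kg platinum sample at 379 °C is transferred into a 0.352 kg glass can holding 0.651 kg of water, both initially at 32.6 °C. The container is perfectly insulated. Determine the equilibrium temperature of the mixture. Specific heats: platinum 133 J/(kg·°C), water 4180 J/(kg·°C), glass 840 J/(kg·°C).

T_f ≈ 37.3 °C

Conservation of energy gives ΣQ = 0:
0.311·133·(T − 379) + 0.651·4180·(T − 32.6) + 0.352·840·(T − 32.6) = 0
(41.36 + 2721.2 + 295.68) T = 41.36·379 + 2721.2·32.6 + 295.68·32.6
T ≈ 37.29 °C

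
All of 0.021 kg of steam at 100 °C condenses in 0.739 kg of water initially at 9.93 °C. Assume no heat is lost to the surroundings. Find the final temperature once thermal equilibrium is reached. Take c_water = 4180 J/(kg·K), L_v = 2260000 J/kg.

T_f ≈ 27.4 °C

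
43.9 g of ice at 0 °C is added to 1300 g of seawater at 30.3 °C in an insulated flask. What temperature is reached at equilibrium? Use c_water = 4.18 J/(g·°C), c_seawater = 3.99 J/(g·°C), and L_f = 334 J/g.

Setting the total heat transfer to zero:
melt ice: 43.9×334 = 14663
  warm the meltwater: 183.5 T
  seawater cools: 1300×3.99×(T − 30.3) = 5187(T − 30.3)
5370.5 T = 157166 − 14663 = 142504
T ≈ 26.53 °C. Since T > 0 °C, the all-ice-melts assumption holds.

T_f ≈ 26.5 °C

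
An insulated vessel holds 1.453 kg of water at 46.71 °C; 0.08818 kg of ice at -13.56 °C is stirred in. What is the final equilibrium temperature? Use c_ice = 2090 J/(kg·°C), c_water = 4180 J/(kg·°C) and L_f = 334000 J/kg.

T_f ≈ 39.1 °C

Net heat exchanged in the isolated system is zero:
warm ice to 0 °C: 0.08818×2090×(0 − (-13.56)) = 2499.1; melt ice: 0.08818×334000 = 29452; meltwater 0→T: 0.08818×4180×T = 368.59 T; water cools: 1.453×4180×(T − 46.71) = 6073.5(T − 46.71)
6442.1 T = 283695 − 31951 = 251744
T ≈ 39.08 °C. Since T > 0 °C, the all-ice-melts assumption holds.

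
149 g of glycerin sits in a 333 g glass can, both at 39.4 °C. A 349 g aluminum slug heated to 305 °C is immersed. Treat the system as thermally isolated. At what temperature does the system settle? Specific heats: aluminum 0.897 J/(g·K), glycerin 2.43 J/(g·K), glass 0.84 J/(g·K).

T_f = Σ m_i c_i T_i / Σ m_i c_i:
T_f = (313.05×305 + 362.07×39.4 + 279.72×39.4) / (313.05 + 362.07 + 279.72)
    = 120768 / 954.84 ≈ 126.48 °C

T_f ≈ 126.5 °C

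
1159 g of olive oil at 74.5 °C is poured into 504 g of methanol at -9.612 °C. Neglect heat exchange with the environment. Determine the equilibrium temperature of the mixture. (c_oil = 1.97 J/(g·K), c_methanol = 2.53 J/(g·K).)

T_f ≈ 44.4 °C

Heat gained plus heat lost sum to zero:
1159*1.97*(T − 74.5) + 504*2.53*(T − (-9.612)) = 0
2283.2(T − 74.5) + 1275.1(T − (-9.612)) = 0
(2283.2 + 1275.1) T = 2283.2*74.5 + 1275.1*(-9.612)
T = 157844 / 3558.3 = 44.4 °C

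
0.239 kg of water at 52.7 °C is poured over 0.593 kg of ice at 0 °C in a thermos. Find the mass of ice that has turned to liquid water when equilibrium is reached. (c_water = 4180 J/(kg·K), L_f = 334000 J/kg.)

m_melted ≈ 0.158 kg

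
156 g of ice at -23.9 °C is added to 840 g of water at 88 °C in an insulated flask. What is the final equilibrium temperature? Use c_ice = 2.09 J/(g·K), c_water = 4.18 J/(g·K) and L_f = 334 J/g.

Let T be the final temperature. ΣQ_i = 0:
warm ice to 0 °C: 156×2.09×(0 − (-23.9)) = 7792.4
  latent heat to melt: 156×334 = 52104
  meltwater 0→T: 156×4.18×T = 652.08 T
  water: 3511.2(T − 88)
4163.3 T = 308986 − 59896 = 249089
T ≈ 59.83 °C — above 0 °C, consistent with complete melting.

T_f ≈ 59.8 °C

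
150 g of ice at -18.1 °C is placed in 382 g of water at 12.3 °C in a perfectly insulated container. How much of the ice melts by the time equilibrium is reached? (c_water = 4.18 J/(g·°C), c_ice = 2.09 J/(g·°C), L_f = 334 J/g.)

Water can give up m c ΔT = 382·4.18·12.3 = 19640 J before reaching 0 °C.
Of that, 150·2.09·18.1 = 5674.4 J goes to bring the ice to 0 °C, leaving 13966 J.
Fully melting the ice requires m_ice L_f = 150·334 = 50100 J.
13966 J < 50100 J, so only part of the ice melts and the system sits at 0 °C.
m_melted·334 = 13966  ⇒  m_melted ≈ 41.81 g.

m_melted ≈ 41.8 g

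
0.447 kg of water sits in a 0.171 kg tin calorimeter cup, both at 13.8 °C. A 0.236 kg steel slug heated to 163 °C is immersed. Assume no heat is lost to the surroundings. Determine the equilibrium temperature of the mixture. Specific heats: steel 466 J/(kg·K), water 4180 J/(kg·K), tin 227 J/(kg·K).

T_f ≈ 21.9 °C

Heat gained plus heat lost sum to zero:
0.236·466·(T − 163) + 0.447·4180·(T − 13.8) + 0.171·227·(T − 13.8) = 0
109.98(T − 163) + 1868.5(T − 13.8) + 38.82(T − 13.8) = 0
2017.3 T = 44247
T ≈ 21.93 °C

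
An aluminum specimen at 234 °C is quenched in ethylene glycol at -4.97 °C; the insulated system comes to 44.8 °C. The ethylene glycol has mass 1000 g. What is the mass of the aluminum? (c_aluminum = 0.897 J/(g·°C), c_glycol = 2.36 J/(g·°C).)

m ≈ 692 g

Heat lost by the aluminum = heat gained by the glycol:
m·0.897·(234 − 44.8) = 1000·2.36·(44.8 − (-4.97))
169.71 m = 117457  ⇒  m ≈ 692.1 g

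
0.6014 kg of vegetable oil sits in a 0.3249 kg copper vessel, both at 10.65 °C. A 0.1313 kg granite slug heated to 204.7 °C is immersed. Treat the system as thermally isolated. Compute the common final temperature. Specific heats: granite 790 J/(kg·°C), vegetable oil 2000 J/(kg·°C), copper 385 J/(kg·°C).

T_f ≈ 24.7 °C

With ΣQ=0 the equilibrium temperature is the m·c-weighted mean:
T_f = (103.73×204.7 + 1202.8×10.65 + 125.09×10.65) / (103.73 + 1202.8 + 125.09)
    = 35375 / 1431.6 ≈ 24.71 °C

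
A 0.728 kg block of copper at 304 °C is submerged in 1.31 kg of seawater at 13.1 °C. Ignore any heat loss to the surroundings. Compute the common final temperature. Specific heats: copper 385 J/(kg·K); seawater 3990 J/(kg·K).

T_f ≈ 27.9 °C

Energy conservation, ΣQ = 0:
0.728*385*(T − 304) + 1.31*3990*(T − 13.1) = 0
(280.28 + 5226.9) T = 280.28*304 + 5226.9*13.1
T ≈ 27.90 °C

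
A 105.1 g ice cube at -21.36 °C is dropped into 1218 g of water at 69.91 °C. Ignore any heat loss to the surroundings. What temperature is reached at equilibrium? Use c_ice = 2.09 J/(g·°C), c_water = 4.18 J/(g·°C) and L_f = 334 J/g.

Setting the total heat transfer to zero:
warm ice to 0 °C: 105.1×2.09×(0 − (-21.36)) = 4691.9
  latent heat to melt: 105.1×334 = 35103
  warm the meltwater: 439.32 T
  water: 5091.2(T − 69.91)
5530.6 T = 355929 − 39795 = 316133
T ≈ 57.16 °C — above 0 °C, consistent with complete melting.

T_f ≈ 57.2 °C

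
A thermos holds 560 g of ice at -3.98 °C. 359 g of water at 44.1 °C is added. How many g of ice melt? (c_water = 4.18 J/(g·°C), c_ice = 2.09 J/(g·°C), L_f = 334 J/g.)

m_melted ≈ 184 g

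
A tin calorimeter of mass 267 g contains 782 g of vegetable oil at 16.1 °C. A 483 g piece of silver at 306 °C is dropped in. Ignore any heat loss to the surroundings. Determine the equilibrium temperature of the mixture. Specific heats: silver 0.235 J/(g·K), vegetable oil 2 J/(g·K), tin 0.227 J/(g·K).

T_f = Σ m_i c_i T_i / Σ m_i c_i:
T_f = (113.5·306 + 1564·16.1 + 60.61·16.1) / (113.5 + 1564 + 60.61)
    = 60889 / 1738.1 ≈ 35.03 °C

T_f ≈ 35.0 °C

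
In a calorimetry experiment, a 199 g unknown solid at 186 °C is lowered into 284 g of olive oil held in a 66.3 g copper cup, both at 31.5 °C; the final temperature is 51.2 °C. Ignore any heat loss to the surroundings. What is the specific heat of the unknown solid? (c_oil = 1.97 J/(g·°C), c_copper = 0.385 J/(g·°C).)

Setting the total heat transfer to zero:
199×c×(51.2 − 186) + 284×1.97×(51.2 − 31.5) + 66.3×0.385×(51.2 − 31.5) = 0
-26825 c = -11525
c = -11525/-26825 ≈ 0.4296 J/(g·°C)

c ≈ 0.43 J/(g·°C)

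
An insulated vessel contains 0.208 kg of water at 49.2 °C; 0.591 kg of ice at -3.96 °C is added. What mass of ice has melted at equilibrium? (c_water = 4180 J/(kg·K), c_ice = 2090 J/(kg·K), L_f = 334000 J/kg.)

Water can give up m c ΔT = 0.208·4180·49.2 = 42776 J before reaching 0 °C.
Warming the ice to 0 °C takes 0.591·2090·3.96 = 4891.4 J, leaving 37885 J for melting.
Fully melting the ice requires m_ice L_f = 0.591·334000 = 197394 J.
37885 J < 197394 J, so only part of the ice melts and the system sits at 0 °C.
m_melt = 37885 / L_f = 0.1134 kg.

m_melted ≈ 0.113 kg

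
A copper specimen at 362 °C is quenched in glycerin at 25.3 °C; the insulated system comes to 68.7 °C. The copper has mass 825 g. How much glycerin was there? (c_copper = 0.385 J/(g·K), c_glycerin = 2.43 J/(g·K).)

m ≈ 883 g

Heat lost by the copper = heat gained by the glycerin:
825×0.385×(362 − 68.7) = m×2.43×(68.7 − 25.3)
105.46 m = 93159  ⇒  m ≈ 883.3 g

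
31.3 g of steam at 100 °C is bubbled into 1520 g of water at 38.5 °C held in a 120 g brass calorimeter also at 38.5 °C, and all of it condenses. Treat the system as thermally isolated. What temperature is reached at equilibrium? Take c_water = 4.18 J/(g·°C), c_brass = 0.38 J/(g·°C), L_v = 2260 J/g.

T_f ≈ 50.6 °C

Energy conservation, ΣQ = 0:
latent heat released on condensation: 31.3×2260 = 70738
  condensate cools 100→T: 31.3×4.18×(T − 100) = 130.83(T − 100)
  original water: 6353.6(T − 38.5)
  cup: 45.6(T − 38.5)
6530 T = 70738 + 13083 + 246369 = 330191
T ≈ 50.56 °C (< 100 °C, so full condensation is consistent).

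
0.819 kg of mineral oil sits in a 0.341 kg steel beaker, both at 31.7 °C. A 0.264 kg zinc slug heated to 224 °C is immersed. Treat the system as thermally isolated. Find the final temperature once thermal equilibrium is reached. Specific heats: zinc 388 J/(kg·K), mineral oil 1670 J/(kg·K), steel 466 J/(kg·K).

T_f = Σ m_i c_i T_i / Σ m_i c_i:
T_f = (102.43·224 + 1367.7·31.7 + 158.91·31.7) / (102.43 + 1367.7 + 158.91)
    = 71339 / 1629.1 ≈ 43.79 °C

T_f ≈ 43.8 °C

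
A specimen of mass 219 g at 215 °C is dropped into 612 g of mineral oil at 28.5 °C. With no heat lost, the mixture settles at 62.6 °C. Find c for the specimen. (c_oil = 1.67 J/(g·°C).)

c ≈ 1.04 J/(g·°C)

Heat lost by the specimen = heat gained by the oil:
219·c·(215 − 62.6) = 612·1.67·(62.6 − 28.5)
33376 c = 34852  ⇒  c ≈ 1.044 J/(g·°C)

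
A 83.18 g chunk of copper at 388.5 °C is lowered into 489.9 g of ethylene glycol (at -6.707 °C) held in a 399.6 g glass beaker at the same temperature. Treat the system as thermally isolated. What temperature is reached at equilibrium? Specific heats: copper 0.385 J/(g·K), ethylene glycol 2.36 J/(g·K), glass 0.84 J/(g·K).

Net heat exchanged in the isolated system is zero:
83.18×0.385×(T − 388.5) + 489.9×2.36×(T − (-6.707)) + 399.6×0.84×(T − (-6.707)) = 0
32.02(T − 388.5) + 1156.2(T − (-6.707)) + 335.66(T − (-6.707)) = 0
1523.9 T = 2435.8
T = 2435.8 / 1523.9 = 1.6 °C

T_f ≈ 1.6 °C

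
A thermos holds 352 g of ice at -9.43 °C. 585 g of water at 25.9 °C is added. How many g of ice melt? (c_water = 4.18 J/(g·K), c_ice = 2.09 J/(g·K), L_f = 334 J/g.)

m_melted ≈ 169 g

Cooling the water to 0 °C releases 585·4.18·25.9 = 63333 J.
Warming the ice to 0 °C takes 352·2.09·9.43 = 6937.5 J, leaving 56396 J for melting.
Melting all 352 g of ice would need 352·334 = 117568 J.
That's not enough to melt it all — equilibrium is at 0 °C with ice remaining.
m_melted·334 = 56396  ⇒  m_melted ≈ 168.8 g.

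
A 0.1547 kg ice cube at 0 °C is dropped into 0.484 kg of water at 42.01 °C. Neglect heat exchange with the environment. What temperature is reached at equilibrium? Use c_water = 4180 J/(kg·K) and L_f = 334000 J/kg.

Energy conservation, ΣQ = 0:
melt ice: 0.1547×334000 = 51670; meltwater 0→T: 0.1547×4180×T = 646.65 T; water: 2023.1(T − 42.01)
2669.8 T = 84991 − 51670 = 33321
T ≈ 12.48 °C — above 0 °C, consistent with complete melting.

T_f ≈ 12.5 °C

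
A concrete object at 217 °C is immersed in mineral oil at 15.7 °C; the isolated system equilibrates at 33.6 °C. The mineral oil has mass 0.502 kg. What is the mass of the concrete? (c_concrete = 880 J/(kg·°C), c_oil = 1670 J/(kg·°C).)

m ≈ 0.093 kg

Energy conservation, ΣQ = 0:
m·880·(33.6 − 217) + 0.502·1670·(33.6 − 15.7) = 0
-161392 m = -15006
m = -15006/-161392 ≈ 0.09298 kg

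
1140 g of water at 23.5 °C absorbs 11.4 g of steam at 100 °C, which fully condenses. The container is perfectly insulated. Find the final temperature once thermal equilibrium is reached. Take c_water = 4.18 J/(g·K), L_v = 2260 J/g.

T_f ≈ 29.6 °C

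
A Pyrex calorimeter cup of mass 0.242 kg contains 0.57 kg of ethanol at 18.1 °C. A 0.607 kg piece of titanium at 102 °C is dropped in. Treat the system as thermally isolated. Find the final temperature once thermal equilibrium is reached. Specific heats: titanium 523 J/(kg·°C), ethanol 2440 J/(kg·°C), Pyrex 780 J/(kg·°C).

T_f ≈ 32.1 °C

Taking heat into each body as positive, Σ m c ΔT = 0:
0.607×523×(T − 102) + 0.57×2440×(T − 18.1) + 0.242×780×(T − 18.1) = 0
317.46(T − 102) + 1390.8(T − 18.1) + 188.76(T − 18.1) = 0
(317.46 + 1390.8 + 188.76) T = 317.46×102 + 1390.8×18.1 + 188.76×18.1
T ≈ 32.14 °C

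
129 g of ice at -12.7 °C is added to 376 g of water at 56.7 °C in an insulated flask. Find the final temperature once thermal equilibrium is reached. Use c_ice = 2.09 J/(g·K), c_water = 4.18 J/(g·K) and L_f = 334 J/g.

Energy conservation, ΣQ = 0:
warm ice to 0 °C: 129×2.09×(0 − (-12.7)) = 3424; latent heat to melt: 129×334 = 43086; warm the meltwater: 539.22 T; water: 1571.7(T − 56.7)
2110.9 T = 89114 − 46510 = 42604
T ≈ 20.18 °C. Since T > 0 °C, the all-ice-melts assumption holds.

T_f ≈ 20.2 °C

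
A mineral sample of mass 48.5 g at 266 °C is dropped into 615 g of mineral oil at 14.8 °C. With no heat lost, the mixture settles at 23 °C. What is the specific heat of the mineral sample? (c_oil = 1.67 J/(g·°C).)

c ≈ 0.715 J/(g·°C)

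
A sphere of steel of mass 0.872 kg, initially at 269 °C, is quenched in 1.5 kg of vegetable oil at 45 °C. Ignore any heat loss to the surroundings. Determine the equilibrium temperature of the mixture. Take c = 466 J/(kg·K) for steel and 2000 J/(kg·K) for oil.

Net heat exchanged in the isolated system is zero:
0.872·466·(T − 269) + 1.5·2000·(T − 45) = 0
(406.35 + 3000) T = 406.35·269 + 3000·45
T = 244309 / 3406.4 = 71.7 °C

T_f ≈ 71.7 °C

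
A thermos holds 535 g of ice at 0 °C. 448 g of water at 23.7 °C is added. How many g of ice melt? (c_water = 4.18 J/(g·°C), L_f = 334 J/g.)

m_melted ≈ 133 g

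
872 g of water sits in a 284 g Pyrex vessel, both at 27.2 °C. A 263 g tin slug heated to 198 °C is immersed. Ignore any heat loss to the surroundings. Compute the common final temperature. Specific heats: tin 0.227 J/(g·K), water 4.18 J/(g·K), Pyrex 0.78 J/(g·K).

Taking heat into each body as positive, Σ m c ΔT = 0:
263*0.227*(T − 198) + 872*4.18*(T − 27.2) + 284*0.78*(T − 27.2) = 0
59.7(T − 198) + 3645(T − 27.2) + 221.52(T − 27.2) = 0
(59.7 + 3645 + 221.52) T = 59.7*198 + 3645*27.2 + 221.52*27.2
T ≈ 29.80 °C

T_f ≈ 29.8 °C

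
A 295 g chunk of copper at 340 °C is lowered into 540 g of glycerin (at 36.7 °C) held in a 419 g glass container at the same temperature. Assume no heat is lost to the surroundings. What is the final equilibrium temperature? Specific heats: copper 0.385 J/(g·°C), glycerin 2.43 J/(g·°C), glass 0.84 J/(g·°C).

With ΣQ=0 the equilibrium temperature is the m·c-weighted mean:
T_f = (113.58·340 + 1312.2·36.7 + 351.96·36.7) / (113.58 + 1312.2 + 351.96)
    = 99690 / 1777.7 ≈ 56.08 °C

T_f ≈ 56.1 °C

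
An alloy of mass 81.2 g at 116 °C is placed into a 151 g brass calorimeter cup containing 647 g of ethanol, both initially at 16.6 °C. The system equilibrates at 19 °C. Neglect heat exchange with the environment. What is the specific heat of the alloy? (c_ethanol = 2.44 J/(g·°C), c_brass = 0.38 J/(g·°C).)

Conservation of energy gives ΣQ = 0:
81.2×c×(19 − 116) + 647×2.44×(19 − 16.6) + 151×0.38×(19 − 16.6) = 0
-7876.4 c = -3926.5
c = -3926.5/-7876.4 ≈ 0.4985 J/(g·°C)

c ≈ 0.499 J/(g·°C)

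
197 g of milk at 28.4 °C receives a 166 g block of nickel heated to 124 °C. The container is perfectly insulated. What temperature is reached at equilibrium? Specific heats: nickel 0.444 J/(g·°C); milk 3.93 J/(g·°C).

T_f ≈ 36.7 °C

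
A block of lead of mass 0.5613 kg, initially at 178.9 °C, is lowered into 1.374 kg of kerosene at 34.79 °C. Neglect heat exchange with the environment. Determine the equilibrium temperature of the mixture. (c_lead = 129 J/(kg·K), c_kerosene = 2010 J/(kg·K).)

T_f ≈ 38.5 °C

Setting the total heat transfer to zero:
0.5613×129×(T − 178.9) + 1.374×2010×(T − 34.79) = 0
72.41(T − 178.9) + 2761.7(T − 34.79) = 0
(72.41 + 2761.7) T = 72.41×178.9 + 2761.7×34.79
T = 109035/2834.1 ≈ 38.47 °C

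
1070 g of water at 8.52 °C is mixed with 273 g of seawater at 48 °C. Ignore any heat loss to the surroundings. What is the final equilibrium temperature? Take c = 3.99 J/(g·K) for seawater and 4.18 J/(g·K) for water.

T_f ≈ 16.3 °C

Conservation of energy gives ΣQ = 0:
273·3.99·(T − 48) + 1070·4.18·(T − 8.52) = 0
(1089.3 + 4472.6) T = 1089.3·48 + 4472.6·8.52
T = 90392 / 5561.9 = 16.3 °C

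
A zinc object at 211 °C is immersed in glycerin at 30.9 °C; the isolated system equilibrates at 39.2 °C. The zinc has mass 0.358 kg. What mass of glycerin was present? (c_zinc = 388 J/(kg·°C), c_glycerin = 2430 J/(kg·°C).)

m ≈ 1.18 kg

|Q_zinc| = |Q_glycerin|:
0.358·388·(211 − 39.2) = m·2430·(39.2 − 30.9)
20169 m = 23864  ⇒  m ≈ 1.183 kg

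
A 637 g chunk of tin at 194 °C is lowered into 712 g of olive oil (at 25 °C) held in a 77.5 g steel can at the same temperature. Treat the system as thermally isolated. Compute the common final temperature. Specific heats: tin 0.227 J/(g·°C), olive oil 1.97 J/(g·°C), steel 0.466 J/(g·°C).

Net heat exchanged in the isolated system is zero:
637*0.227*(T − 194) + 712*1.97*(T − 25) + 77.5*0.466*(T − 25) = 0
144.6(T − 194) + 1402.6(T − 25) + 36.12(T − 25) = 0
(144.6 + 1402.6 + 36.12) T = 144.6*194 + 1402.6*25 + 36.12*25
T = 64021/1583.4 ≈ 40.43 °C

T_f ≈ 40.4 °C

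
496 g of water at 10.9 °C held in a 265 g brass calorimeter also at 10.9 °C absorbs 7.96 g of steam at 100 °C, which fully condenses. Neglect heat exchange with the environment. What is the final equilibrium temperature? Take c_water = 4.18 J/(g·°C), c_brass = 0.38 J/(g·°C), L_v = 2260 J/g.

T_f ≈ 20.4 °C

Let T be the final temperature. ΣQ_i = 0:
latent heat released on condensation: 7.96×2260 = 17990; condensed water 100 °C→T: 33.27(T − 100); original water: 2073.3(T − 10.9); brass cup: 265×0.38×(T − 10.9) = 100.7(T − 10.9)
2207.3 T = 17990 + 3327.3 + 23696 = 45013
T ≈ 20.39 °C (< 100 °C, so full condensation is consistent).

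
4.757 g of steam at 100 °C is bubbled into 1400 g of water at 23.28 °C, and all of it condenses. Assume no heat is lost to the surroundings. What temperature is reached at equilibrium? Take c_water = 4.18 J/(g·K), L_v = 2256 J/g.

T_f ≈ 25.4 °C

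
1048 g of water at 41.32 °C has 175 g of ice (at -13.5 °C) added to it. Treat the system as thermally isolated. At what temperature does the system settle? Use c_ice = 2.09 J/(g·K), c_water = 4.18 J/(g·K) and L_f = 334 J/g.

T_f ≈ 23.0 °C

Conservation of energy gives ΣQ = 0:
warm ice to 0 °C: 175×2.09×(0 − (-13.5)) = 4937.6
  fusion: m_ice L_f = 175×334 = 58450
  warm the meltwater: 731.5 T
  water: 4380.6(T − 41.32)
5112.1 T = 181008 − 63388 = 117620
T ≈ 23.01 °C. Since T > 0 °C, the all-ice-melts assumption holds.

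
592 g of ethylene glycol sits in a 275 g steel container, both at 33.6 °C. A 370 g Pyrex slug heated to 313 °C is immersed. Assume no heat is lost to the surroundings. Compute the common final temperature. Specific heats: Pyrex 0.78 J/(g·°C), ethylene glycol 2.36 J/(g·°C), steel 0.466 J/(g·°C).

T_f ≈ 78.1 °C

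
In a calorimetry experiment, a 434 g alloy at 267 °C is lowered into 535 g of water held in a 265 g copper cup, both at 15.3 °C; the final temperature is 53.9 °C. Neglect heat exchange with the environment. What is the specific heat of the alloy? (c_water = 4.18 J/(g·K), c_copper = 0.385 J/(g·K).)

Net heat exchanged in the isolated system is zero:
434·c·(53.9 − 267) + 535·4.18·(53.9 − 15.3) + 265·0.385·(53.9 − 15.3) = 0
-92485 c = -90259
c = -90259/-92485 ≈ 0.9759 J/(g·K)

c ≈ 0.976 J/(g·K)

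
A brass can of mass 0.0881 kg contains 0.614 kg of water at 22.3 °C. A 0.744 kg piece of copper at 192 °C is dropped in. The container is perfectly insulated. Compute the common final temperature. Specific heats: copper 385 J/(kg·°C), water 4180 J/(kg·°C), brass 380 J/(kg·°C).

With ΣQ=0 the equilibrium temperature is the m·c-weighted mean:
T_f = (286.44×192 + 2566.5×22.3 + 33.48×22.3) / (286.44 + 2566.5 + 33.48)
    = 112976 / 2886.4 ≈ 39.14 °C

T_f ≈ 39.1 °C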